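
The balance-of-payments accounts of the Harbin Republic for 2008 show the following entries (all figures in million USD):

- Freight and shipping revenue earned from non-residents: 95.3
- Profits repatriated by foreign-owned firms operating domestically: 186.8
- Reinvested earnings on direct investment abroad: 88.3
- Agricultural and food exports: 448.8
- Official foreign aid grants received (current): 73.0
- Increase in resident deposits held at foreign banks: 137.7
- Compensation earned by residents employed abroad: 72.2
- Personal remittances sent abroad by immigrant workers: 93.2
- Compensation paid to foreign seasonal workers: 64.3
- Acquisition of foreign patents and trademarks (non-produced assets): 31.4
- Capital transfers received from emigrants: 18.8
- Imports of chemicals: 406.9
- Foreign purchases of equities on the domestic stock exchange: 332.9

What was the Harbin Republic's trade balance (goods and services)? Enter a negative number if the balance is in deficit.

Goods: 448.8 - 406.9 = 41.9
Services: 95.3
Trade balance = 41.9 + 95.3 = 137.2
(Excluded from the trade balance — primary income: profits repatriated by foreign-owned firms operating domestically 186.8, reinvested earnings on direct investment abroad 88.3, compensation earned by residents employed abroad 72.2, compensation paid to foreign seasonal workers 64.3; secondary income: official foreign aid grants received (current) 73.0, personal remittances sent abroad by immigrant workers 93.2; financial account: increase in resident deposits held at foreign banks 137.7, foreign purchases of equities on the domestic stock exchange 332.9; capital account: acquisition of foreign patents and trademarks (non-produced assets) 31.4, capital transfers received from emigrants 18.8.)

137.2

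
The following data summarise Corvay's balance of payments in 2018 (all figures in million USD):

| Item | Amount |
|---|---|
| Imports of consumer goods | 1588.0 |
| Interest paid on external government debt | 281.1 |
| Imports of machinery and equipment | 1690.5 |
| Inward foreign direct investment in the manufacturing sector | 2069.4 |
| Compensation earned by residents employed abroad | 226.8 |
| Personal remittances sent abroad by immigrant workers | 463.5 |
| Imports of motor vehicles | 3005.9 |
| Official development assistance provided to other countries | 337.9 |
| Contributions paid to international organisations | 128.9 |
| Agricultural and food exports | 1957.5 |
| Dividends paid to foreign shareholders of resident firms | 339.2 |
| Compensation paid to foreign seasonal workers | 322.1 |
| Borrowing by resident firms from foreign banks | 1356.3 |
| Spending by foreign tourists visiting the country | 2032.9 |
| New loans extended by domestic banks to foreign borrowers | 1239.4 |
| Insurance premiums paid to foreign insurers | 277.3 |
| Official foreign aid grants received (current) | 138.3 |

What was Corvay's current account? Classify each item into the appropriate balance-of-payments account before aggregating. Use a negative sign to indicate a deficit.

-4078.9

Goods: -3005.9 + 1957.5 - 1588.0 - 1690.5 = -4326.9
Services: -277.3 + 2032.9 = 1755.6
Primary income: -339.2 - 281.1 + 226.8 - 322.1 = -715.6
Secondary income: 138.3 - 337.9 - 463.5 - 128.9 = -792.0
Current account = (-4326.9) + 1755.6 + (-715.6) + (-792.0) = -4078.9
(Excluded from the current account — financial account: inward foreign direct investment in the manufacturing sector 2069.4, borrowing by resident firms from foreign banks 1356.3, new loans extended by domestic banks to foreign borrowers 1239.4.)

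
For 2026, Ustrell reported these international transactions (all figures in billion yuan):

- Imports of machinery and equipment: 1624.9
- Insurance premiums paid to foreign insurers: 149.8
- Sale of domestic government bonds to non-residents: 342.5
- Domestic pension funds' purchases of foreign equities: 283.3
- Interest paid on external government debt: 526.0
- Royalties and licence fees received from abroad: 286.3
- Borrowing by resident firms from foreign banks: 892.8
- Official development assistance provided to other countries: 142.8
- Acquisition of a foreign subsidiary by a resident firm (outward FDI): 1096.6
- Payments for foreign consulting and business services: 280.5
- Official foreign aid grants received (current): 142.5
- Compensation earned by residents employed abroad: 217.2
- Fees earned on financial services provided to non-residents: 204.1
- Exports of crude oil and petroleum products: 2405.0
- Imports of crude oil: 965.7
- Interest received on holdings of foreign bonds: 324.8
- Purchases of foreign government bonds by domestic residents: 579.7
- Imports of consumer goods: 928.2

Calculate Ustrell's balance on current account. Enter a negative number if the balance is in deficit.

Goods: -1624.9 - 965.7 + 2405.0 - 928.2 = -1113.8
Services: -280.5 + 204.1 - 149.8 + 286.3 = 60.1
Primary income: -526.0 + 217.2 + 324.8 = 16.0
Secondary income: -142.8 + 142.5 = -0.3
Current account = (-1113.8) + 60.1 + 16.0 + (-0.3) = -1038.0
(Excluded from the current account — financial account: sale of domestic government bonds to non-residents 342.5, domestic pension funds' purchases of foreign equities 283.3, borrowing by resident firms from foreign banks 892.8, acquisition of a foreign subsidiary by a resident firm (outward FDI) 1096.6, purchases of foreign government bonds by domestic residents 579.7.)

-1038.0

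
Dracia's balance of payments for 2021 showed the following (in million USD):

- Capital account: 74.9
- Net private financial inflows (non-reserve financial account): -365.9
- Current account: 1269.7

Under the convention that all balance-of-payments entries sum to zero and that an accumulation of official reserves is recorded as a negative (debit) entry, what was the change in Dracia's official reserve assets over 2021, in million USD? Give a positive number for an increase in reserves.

978.7

Official reserve transactions balance = -(1269.7 + 74.9 + (-365.9)) = -978.7
An accumulation of reserves is recorded as a debit (negative entry), so the change in the stock of reserves is the negative of that balance.
Change in official reserves = -(-978.7) = 978.7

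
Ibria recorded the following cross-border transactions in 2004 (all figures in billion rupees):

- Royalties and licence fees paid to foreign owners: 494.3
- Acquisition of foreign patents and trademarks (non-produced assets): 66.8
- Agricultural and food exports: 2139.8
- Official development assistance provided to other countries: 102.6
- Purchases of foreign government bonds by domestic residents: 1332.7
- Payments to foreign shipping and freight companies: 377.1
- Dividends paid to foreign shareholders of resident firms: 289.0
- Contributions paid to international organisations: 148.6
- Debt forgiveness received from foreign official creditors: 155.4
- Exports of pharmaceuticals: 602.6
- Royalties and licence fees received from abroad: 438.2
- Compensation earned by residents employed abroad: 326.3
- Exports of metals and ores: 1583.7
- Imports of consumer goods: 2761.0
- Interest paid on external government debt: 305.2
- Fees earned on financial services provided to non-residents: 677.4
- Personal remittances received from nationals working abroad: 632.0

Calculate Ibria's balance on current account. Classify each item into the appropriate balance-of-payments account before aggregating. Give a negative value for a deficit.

1922.2

Goods: 1583.7 - 2761.0 + 2139.8 + 602.6 = 1565.1
Services: -494.3 + 677.4 + 438.2 - 377.1 = 244.2
Primary income: -289.0 + 326.3 - 305.2 = -267.9
Secondary income: 632.0 - 102.6 - 148.6 = 380.8
Current account = 1565.1 + 244.2 + (-267.9) + 380.8 = 1922.2
(Excluded from the current account — capital account: acquisition of foreign patents and trademarks (non-produced assets) 66.8, debt forgiveness received from foreign official creditors 155.4; financial account: purchases of foreign government bonds by domestic residents 1332.7.)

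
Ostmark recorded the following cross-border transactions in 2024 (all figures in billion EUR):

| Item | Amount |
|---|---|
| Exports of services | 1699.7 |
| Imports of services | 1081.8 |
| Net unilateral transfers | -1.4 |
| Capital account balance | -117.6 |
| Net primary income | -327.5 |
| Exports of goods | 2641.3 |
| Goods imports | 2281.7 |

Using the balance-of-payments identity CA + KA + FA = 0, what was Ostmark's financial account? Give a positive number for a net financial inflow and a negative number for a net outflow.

Goods balance = 2641.3 - 2281.7 = 359.6
Services balance = 1699.7 - 1081.8 = 617.9
Trade balance (goods + services) = 359.6 + 617.9 = 977.5
Net primary income = -327.5
Net secondary income = -1.4
Current account = 977.5 + (-327.5) + (-1.4) = 648.6
Financial account = -(648.6 + (-117.6)) = -531.0

-531.0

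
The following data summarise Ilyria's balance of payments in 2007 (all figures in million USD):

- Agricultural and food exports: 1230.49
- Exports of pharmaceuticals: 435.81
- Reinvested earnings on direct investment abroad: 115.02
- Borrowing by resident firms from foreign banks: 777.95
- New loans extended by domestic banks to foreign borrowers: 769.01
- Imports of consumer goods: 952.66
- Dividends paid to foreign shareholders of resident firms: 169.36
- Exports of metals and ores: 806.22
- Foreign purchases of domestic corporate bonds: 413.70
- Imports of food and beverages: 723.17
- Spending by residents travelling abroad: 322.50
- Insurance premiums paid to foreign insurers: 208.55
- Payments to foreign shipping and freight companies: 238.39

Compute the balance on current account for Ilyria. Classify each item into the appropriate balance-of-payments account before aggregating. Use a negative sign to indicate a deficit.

-27.09

Goods: 435.81 + 806.22 - 952.66 - 723.17 + 1230.49 = 796.69
Services: -322.50 - 238.39 - 208.55 = -769.44
Primary income: 115.02 - 169.36 = -54.34
Current account = 796.69 + (-769.44) + (-54.34) = -27.09
(Excluded from the current account — financial account: borrowing by resident firms from foreign banks 777.95, new loans extended by domestic banks to foreign borrowers 769.01, foreign purchases of domestic corporate bonds 413.70.)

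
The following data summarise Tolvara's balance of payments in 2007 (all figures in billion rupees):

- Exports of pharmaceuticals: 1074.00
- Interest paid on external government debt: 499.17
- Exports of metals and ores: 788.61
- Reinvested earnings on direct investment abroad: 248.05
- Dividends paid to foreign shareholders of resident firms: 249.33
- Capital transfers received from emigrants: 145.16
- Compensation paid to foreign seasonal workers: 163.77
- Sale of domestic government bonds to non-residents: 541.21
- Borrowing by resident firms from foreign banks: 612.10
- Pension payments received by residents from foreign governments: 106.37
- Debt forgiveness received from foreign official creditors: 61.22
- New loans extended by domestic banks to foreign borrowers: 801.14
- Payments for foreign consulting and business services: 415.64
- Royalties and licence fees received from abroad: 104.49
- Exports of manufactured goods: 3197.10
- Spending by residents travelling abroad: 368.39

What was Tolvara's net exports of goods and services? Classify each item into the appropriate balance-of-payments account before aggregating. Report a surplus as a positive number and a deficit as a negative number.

Goods: 788.61 + 3197.10 + 1074.00 = 5059.71
Services: 104.49 - 368.39 - 415.64 = -679.54
Trade balance = 5059.71 + (-679.54) = 4380.17
(Excluded from the trade balance — primary income: interest paid on external government debt 499.17, reinvested earnings on direct investment abroad 248.05, dividends paid to foreign shareholders of resident firms 249.33, compensation paid to foreign seasonal workers 163.77; capital account: capital transfers received from emigrants 145.16, debt forgiveness received from foreign official creditors 61.22; financial account: sale of domestic government bonds to non-residents 541.21, borrowing by resident firms from foreign banks 612.10, new loans extended by domestic banks to foreign borrowers 801.14; secondary income: pension payments received by residents from foreign governments 106.37.)

4380.17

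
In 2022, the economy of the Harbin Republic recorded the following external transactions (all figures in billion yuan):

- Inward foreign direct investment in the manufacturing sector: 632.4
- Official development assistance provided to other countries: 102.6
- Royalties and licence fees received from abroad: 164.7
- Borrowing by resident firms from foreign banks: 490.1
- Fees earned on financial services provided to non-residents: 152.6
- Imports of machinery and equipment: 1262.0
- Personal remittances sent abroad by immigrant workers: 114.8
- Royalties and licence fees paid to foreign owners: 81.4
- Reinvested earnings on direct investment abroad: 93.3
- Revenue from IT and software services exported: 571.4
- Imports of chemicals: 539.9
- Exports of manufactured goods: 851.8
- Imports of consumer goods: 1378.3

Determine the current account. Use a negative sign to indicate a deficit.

Goods: 851.8 - 1378.3 - 1262.0 - 539.9 = -2328.4
Services: -81.4 + 152.6 + 164.7 + 571.4 = 807.3
Primary income: 93.3
Secondary income: -102.6 - 114.8 = -217.4
Current account = (-2328.4) + 807.3 + 93.3 + (-217.4) = -1645.2
(Excluded from the current account — financial account: inward foreign direct investment in the manufacturing sector 632.4, borrowing by resident firms from foreign banks 490.1.)

-1645.2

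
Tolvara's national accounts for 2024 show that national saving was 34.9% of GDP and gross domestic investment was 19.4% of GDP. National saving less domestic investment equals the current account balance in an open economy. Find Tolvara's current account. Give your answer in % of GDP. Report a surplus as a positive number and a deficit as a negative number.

15.5

CA = S - I = 34.9 - 19.4 = 15.5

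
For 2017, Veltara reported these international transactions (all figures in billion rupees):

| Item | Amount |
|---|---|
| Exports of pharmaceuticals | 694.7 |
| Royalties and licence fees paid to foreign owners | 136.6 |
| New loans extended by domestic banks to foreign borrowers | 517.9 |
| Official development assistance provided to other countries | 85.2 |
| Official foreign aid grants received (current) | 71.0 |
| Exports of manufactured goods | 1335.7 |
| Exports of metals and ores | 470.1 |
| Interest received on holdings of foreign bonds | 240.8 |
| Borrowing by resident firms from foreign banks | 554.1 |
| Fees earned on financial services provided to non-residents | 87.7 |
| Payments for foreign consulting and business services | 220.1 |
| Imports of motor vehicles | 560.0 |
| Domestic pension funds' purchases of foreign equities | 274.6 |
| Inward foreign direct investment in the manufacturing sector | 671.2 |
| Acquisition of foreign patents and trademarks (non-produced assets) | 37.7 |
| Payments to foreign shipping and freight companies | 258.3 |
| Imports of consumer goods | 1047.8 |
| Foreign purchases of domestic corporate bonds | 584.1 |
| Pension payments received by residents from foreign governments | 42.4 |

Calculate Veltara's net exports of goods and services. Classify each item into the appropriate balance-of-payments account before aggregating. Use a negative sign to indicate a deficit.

365.4

Goods: 470.1 - 1047.8 + 694.7 + 1335.7 - 560.0 = 892.7
Services: -136.6 - 258.3 + 87.7 - 220.1 = -527.3
Trade balance = 892.7 + (-527.3) = 365.4
(Excluded from the trade balance — financial account: new loans extended by domestic banks to foreign borrowers 517.9, borrowing by resident firms from foreign banks 554.1, domestic pension funds' purchases of foreign equities 274.6, inward foreign direct investment in the manufacturing sector 671.2, foreign purchases of domestic corporate bonds 584.1; secondary income: official development assistance provided to other countries 85.2, official foreign aid grants received (current) 71.0, pension payments received by residents from foreign governments 42.4; primary income: interest received on holdings of foreign bonds 240.8; capital account: acquisition of foreign patents and trademarks (non-produced assets) 37.7.)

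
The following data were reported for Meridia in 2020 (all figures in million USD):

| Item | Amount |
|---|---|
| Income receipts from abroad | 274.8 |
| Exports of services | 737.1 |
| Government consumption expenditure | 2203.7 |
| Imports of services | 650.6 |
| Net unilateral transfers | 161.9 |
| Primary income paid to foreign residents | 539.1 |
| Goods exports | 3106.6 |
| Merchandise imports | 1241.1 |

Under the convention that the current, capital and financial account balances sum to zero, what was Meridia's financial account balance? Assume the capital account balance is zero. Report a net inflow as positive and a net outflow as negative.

-1849.6

Goods balance = 3106.6 - 1241.1 = 1865.5
Services balance = 737.1 - 650.6 = 86.5
Trade balance (goods + services) = 1865.5 + 86.5 = 1952.0
Net primary income = 274.8 - 539.1 = -264.3
Net secondary income = 161.9
Current account = 1952.0 + (-264.3) + 161.9 = 1849.6
Financial account = -(1849.6) = -1849.6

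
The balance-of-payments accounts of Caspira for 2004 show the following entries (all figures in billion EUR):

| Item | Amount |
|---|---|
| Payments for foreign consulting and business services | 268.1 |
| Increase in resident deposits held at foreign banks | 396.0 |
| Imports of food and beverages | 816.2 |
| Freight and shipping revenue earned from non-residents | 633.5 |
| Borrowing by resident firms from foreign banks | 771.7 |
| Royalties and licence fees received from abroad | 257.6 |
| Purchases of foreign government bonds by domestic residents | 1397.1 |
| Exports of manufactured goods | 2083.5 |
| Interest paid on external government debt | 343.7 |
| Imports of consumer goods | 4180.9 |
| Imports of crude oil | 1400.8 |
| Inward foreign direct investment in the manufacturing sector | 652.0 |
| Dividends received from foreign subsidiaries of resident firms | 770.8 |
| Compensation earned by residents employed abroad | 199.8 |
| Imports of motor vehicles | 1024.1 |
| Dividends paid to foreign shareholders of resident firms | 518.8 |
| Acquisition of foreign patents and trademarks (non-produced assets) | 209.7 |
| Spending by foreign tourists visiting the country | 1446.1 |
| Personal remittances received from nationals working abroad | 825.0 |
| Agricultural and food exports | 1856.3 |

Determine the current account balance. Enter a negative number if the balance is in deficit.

-480.0

Goods: -816.2 + 1856.3 - 1400.8 - 4180.9 + 2083.5 - 1024.1 = -3482.2
Services: -268.1 + 257.6 + 1446.1 + 633.5 = 2069.1
Primary income: 199.8 + 770.8 - 518.8 - 343.7 = 108.1
Secondary income: 825.0
Current account = (-3482.2) + 2069.1 + 108.1 + 825.0 = -480.0
(Excluded from the current account — financial account: increase in resident deposits held at foreign banks 396.0, borrowing by resident firms from foreign banks 771.7, purchases of foreign government bonds by domestic residents 1397.1, inward foreign direct investment in the manufacturing sector 652.0; capital account: acquisition of foreign patents and trademarks (non-produced assets) 209.7.)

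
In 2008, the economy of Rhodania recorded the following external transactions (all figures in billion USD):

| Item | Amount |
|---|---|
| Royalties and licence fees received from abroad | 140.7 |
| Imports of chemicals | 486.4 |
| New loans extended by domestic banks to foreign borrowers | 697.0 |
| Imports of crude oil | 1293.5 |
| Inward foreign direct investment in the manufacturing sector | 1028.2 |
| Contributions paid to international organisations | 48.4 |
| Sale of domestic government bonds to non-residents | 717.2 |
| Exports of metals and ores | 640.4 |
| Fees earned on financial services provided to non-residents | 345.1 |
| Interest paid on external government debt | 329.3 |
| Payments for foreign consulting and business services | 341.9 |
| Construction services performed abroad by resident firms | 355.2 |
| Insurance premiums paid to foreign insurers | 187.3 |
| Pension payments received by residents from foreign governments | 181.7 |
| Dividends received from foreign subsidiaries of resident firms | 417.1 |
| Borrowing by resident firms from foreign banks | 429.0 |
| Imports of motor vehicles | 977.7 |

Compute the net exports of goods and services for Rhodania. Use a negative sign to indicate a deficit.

Goods: -1293.5 - 486.4 + 640.4 - 977.7 = -2117.2
Services: 345.1 + 140.7 + 355.2 - 341.9 - 187.3 = 311.8
Trade balance = -2117.2 + 311.8 = -1805.4
(Excluded from the trade balance — financial account: new loans extended by domestic banks to foreign borrowers 697.0, inward foreign direct investment in the manufacturing sector 1028.2, sale of domestic government bonds to non-residents 717.2, borrowing by resident firms from foreign banks 429.0; secondary income: contributions paid to international organisations 48.4, pension payments received by residents from foreign governments 181.7; primary income: interest paid on external government debt 329.3, dividends received from foreign subsidiaries of resident firms 417.1.)

-1805.4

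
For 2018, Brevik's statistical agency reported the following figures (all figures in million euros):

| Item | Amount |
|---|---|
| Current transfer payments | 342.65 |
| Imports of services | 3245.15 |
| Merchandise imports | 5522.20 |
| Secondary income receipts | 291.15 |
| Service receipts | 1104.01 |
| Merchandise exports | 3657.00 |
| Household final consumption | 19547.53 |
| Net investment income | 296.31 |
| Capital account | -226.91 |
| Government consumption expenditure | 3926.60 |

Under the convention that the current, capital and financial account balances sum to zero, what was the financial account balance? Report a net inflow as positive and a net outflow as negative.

Goods balance = 3657.00 - 5522.20 = -1865.20
Services balance = 1104.01 - 3245.15 = -2141.14
Trade balance (goods + services) = -1865.20 + (-2141.14) = -4006.34
Net primary income = 296.31
Net secondary income = 291.15 - 342.65 = -51.50
Current account = -4006.34 + 296.31 + (-51.50) = -3761.53
Financial account = -(-3761.53 + (-226.91)) = 3988.44

3988.44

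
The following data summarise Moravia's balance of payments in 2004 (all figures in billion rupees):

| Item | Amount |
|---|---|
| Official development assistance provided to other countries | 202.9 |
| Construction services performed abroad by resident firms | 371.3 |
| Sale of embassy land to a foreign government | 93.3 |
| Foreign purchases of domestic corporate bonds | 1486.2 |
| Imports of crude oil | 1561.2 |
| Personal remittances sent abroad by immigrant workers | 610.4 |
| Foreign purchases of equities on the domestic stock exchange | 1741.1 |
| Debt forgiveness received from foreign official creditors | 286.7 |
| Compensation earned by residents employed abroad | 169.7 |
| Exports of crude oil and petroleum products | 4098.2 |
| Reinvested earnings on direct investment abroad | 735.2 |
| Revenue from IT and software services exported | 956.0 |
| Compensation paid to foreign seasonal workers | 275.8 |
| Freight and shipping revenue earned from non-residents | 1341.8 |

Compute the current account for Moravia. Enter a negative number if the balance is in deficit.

Goods: -1561.2 + 4098.2 = 2537.0
Services: 956.0 + 1341.8 + 371.3 = 2669.1
Primary income: 735.2 - 275.8 + 169.7 = 629.1
Secondary income: -202.9 - 610.4 = -813.3
Current account = 2537.0 + 2669.1 + 629.1 + (-813.3) = 5021.9
(Excluded from the current account — capital account: sale of embassy land to a foreign government 93.3, debt forgiveness received from foreign official creditors 286.7; financial account: foreign purchases of domestic corporate bonds 1486.2, foreign purchases of equities on the domestic stock exchange 1741.1.)

5021.9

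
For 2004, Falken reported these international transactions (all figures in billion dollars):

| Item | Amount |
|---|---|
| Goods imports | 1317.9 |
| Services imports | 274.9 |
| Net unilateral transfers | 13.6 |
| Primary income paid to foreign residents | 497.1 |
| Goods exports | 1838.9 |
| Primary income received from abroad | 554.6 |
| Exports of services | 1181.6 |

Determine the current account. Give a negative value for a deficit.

Goods balance = 1838.9 - 1317.9 = 521.0
Services balance = 1181.6 - 274.9 = 906.7
Trade balance (goods + services) = 521.0 + 906.7 = 1427.7
Net primary income = 554.6 - 497.1 = 57.5
Net secondary income = 13.6
Current account = 1427.7 + 57.5 + 13.6 = 1498.8

1498.8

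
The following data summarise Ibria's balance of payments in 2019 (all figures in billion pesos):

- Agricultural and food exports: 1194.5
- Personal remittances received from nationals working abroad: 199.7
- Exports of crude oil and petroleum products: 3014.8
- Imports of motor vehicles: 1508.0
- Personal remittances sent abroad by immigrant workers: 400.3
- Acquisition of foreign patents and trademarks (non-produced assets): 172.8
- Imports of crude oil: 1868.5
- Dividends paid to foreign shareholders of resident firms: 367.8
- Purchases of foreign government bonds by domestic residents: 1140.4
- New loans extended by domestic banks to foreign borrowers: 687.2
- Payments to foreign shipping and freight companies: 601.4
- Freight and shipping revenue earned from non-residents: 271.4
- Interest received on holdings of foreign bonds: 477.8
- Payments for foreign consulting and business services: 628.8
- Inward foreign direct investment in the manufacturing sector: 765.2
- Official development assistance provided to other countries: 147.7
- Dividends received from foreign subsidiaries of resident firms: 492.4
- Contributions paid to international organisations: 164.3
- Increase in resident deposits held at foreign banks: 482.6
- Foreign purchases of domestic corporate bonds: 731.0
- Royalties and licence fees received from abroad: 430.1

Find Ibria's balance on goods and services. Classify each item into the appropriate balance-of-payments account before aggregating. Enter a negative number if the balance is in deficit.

304.1

Goods: -1508.0 + 3014.8 - 1868.5 + 1194.5 = 832.8
Services: -628.8 + 271.4 + 430.1 - 601.4 = -528.7
Trade balance = 832.8 + (-528.7) = 304.1
(Excluded from the trade balance — secondary income: personal remittances received from nationals working abroad 199.7, personal remittances sent abroad by immigrant workers 400.3, official development assistance provided to other countries 147.7, contributions paid to international organisations 164.3; capital account: acquisition of foreign patents and trademarks (non-produced assets) 172.8; primary income: dividends paid to foreign shareholders of resident firms 367.8, interest received on holdings of foreign bonds 477.8, dividends received from foreign subsidiaries of resident firms 492.4; financial account: purchases of foreign government bonds by domestic residents 1140.4, new loans extended by domestic banks to foreign borrowers 687.2, inward foreign direct investment in the manufacturing sector 765.2, increase in resident deposits held at foreign banks 482.6, foreign purchases of domestic corporate bonds 731.0.)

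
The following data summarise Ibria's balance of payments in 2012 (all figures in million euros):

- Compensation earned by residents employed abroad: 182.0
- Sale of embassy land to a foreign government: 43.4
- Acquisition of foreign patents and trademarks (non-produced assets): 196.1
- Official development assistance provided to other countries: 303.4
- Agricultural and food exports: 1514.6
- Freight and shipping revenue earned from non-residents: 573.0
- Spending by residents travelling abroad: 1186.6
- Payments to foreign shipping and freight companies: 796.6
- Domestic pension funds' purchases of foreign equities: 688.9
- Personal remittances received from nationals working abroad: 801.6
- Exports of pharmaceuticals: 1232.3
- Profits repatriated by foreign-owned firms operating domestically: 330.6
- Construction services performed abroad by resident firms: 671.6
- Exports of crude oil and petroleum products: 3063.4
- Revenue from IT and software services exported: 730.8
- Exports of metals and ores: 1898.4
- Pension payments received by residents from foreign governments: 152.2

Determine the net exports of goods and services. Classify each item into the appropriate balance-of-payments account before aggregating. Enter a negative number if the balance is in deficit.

Goods: 3063.4 + 1898.4 + 1514.6 + 1232.3 = 7708.7
Services: 730.8 - 1186.6 - 796.6 + 671.6 + 573.0 = -7.8
Trade balance = 7708.7 + (-7.8) = 7700.9
(Excluded from the trade balance — primary income: compensation earned by residents employed abroad 182.0, profits repatriated by foreign-owned firms operating domestically 330.6; capital account: sale of embassy land to a foreign government 43.4, acquisition of foreign patents and trademarks (non-produced assets) 196.1; secondary income: official development assistance provided to other countries 303.4, personal remittances received from nationals working abroad 801.6, pension payments received by residents from foreign governments 152.2; financial account: domestic pension funds' purchases of foreign equities 688.9.)

7700.9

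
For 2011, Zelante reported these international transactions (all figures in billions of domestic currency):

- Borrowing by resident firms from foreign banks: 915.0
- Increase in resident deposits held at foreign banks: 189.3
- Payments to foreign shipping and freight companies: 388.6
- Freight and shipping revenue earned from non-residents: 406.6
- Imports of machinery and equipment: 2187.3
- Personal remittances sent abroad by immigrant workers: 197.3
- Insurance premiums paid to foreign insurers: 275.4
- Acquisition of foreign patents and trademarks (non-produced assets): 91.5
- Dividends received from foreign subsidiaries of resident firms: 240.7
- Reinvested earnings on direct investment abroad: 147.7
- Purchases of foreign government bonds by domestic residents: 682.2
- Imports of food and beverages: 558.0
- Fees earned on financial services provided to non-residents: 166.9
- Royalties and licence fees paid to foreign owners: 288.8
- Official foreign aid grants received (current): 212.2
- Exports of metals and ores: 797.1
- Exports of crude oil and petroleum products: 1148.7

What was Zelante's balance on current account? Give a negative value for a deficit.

Goods: -2187.3 + 1148.7 + 797.1 - 558.0 = -799.5
Services: 406.6 - 288.8 - 275.4 - 388.6 + 166.9 = -379.3
Primary income: 147.7 + 240.7 = 388.4
Secondary income: -197.3 + 212.2 = 14.9
Current account = (-799.5) + (-379.3) + 388.4 + 14.9 = -775.5
(Excluded from the current account — financial account: borrowing by resident firms from foreign banks 915.0, increase in resident deposits held at foreign banks 189.3, purchases of foreign government bonds by domestic residents 682.2; capital account: acquisition of foreign patents and trademarks (non-produced assets) 91.5.)

-775.5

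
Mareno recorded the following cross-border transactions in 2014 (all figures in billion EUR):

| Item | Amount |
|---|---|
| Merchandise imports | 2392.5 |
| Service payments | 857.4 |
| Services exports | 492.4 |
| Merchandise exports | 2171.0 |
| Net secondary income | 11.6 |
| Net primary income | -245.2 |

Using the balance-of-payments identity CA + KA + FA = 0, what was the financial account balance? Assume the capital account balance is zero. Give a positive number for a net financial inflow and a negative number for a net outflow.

820.1

Goods balance = 2171.0 - 2392.5 = -221.5
Services balance = 492.4 - 857.4 = -365.0
Trade balance (goods + services) = -221.5 + (-365.0) = -586.5
Net primary income = -245.2
Net secondary income = 11.6
Current account = -586.5 + (-245.2) + 11.6 = -820.1
Financial account = -(-820.1) = 820.1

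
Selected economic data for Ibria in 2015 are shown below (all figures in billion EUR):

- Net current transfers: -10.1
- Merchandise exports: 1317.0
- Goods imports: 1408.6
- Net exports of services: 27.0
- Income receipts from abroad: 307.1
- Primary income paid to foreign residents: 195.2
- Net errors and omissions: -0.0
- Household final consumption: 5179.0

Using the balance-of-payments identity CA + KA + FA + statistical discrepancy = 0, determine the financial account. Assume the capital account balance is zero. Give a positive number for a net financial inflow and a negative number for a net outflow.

Goods balance = 1317.0 - 1408.6 = -91.6
Services balance = 27.0
Trade balance (goods + services) = -91.6 + 27.0 = -64.6
Net primary income = 307.1 - 195.2 = 111.9
Net secondary income = -10.1
Current account = -64.6 + 111.9 + (-10.1) = 37.2
Financial account = -(37.2 + -0.0) = -37.2

-37.2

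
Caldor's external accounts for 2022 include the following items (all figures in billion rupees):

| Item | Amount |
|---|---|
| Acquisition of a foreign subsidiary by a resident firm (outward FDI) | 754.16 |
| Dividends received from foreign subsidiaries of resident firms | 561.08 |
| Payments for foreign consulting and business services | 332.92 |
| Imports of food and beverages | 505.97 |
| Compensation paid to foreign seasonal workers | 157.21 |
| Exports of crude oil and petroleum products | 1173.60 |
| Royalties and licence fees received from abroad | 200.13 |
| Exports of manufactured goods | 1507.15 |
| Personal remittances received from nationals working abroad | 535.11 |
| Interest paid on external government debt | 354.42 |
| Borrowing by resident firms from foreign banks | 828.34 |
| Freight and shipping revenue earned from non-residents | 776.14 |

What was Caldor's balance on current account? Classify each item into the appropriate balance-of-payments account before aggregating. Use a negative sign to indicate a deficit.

Goods: 1507.15 - 505.97 + 1173.60 = 2174.78
Services: 200.13 - 332.92 + 776.14 = 643.35
Primary income: -354.42 - 157.21 + 561.08 = 49.45
Secondary income: 535.11
Current account = 2174.78 + 643.35 + 49.45 + 535.11 = 3402.69
(Excluded from the current account — financial account: acquisition of a foreign subsidiary by a resident firm (outward FDI) 754.16, borrowing by resident firms from foreign banks 828.34.)

3402.69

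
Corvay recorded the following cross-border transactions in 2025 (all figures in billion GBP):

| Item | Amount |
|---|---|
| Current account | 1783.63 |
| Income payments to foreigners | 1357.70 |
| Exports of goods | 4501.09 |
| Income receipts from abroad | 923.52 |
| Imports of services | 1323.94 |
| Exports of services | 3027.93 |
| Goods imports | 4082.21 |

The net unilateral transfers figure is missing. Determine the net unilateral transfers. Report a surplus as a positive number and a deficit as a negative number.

Current account = goods balance + services balance + net primary income + net secondary income
Sum of the known components = 1688.69
Net unilateral transfers = CA - (known components) = 1783.63 - 1688.69 = 94.94

94.94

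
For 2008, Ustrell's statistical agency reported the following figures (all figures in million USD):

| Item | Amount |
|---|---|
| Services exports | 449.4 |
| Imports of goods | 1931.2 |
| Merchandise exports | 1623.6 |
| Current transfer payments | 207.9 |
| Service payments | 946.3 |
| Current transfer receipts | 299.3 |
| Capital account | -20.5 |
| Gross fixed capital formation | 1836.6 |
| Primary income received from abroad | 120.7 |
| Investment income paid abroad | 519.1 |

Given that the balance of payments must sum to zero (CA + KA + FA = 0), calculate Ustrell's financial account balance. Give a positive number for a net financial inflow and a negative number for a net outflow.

Goods balance = 1623.6 - 1931.2 = -307.6
Services balance = 449.4 - 946.3 = -496.9
Trade balance (goods + services) = -307.6 + (-496.9) = -804.5
Net primary income = 120.7 - 519.1 = -398.4
Net secondary income = 299.3 - 207.9 = 91.4
Current account = -804.5 + (-398.4) + 91.4 = -1111.5
Financial account = -(-1111.5 + (-20.5)) = 1132.0

1132.0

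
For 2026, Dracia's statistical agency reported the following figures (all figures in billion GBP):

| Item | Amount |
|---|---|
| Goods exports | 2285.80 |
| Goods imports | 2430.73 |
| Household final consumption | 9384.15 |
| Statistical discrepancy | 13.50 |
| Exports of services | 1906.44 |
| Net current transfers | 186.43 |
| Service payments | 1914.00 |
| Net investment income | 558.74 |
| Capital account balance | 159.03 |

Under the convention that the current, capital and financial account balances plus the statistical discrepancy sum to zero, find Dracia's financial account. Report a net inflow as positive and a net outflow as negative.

Goods balance = 2285.80 - 2430.73 = -144.93
Services balance = 1906.44 - 1914.00 = -7.56
Trade balance (goods + services) = -144.93 + (-7.56) = -152.49
Net primary income = 558.74
Net secondary income = 186.43
Current account = -152.49 + 558.74 + 186.43 = 592.68
Financial account = -(592.68 + 159.03 + 13.50) = -765.21

-765.21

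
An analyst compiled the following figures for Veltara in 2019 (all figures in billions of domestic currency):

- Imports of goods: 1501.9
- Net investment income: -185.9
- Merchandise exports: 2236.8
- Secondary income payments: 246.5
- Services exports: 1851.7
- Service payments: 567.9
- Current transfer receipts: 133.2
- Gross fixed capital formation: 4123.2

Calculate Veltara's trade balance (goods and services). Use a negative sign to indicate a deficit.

Goods balance = 2236.8 - 1501.9 = 734.9
Services balance = 1851.7 - 567.9 = 1283.8
Trade balance (goods + services) = 734.9 + 1283.8 = 2018.7

2018.7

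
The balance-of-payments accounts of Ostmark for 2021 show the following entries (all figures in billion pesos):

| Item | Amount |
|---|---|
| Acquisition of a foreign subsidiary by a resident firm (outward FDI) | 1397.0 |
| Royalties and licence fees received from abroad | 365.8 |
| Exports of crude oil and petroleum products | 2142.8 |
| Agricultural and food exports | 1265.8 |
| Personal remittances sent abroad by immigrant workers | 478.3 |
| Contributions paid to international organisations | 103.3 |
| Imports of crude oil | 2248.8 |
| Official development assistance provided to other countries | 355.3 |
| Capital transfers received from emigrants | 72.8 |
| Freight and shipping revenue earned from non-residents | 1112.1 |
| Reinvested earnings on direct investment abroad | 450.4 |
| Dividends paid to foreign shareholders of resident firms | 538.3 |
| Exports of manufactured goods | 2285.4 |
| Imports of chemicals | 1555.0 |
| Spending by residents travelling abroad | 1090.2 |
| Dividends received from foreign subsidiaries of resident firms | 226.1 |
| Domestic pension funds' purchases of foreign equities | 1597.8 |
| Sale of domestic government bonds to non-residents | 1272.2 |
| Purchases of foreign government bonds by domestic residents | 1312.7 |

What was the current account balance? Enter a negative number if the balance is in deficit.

1479.2

Goods: -2248.8 + 2142.8 + 2285.4 - 1555.0 + 1265.8 = 1890.2
Services: 1112.1 + 365.8 - 1090.2 = 387.7
Primary income: 450.4 + 226.1 - 538.3 = 138.2
Secondary income: -478.3 - 355.3 - 103.3 = -936.9
Current account = 1890.2 + 387.7 + 138.2 + (-936.9) = 1479.2
(Excluded from the current account — financial account: acquisition of a foreign subsidiary by a resident firm (outward FDI) 1397.0, domestic pension funds' purchases of foreign equities 1597.8, sale of domestic government bonds to non-residents 1272.2, purchases of foreign government bonds by domestic residents 1312.7; capital account: capital transfers received from emigrants 72.8.)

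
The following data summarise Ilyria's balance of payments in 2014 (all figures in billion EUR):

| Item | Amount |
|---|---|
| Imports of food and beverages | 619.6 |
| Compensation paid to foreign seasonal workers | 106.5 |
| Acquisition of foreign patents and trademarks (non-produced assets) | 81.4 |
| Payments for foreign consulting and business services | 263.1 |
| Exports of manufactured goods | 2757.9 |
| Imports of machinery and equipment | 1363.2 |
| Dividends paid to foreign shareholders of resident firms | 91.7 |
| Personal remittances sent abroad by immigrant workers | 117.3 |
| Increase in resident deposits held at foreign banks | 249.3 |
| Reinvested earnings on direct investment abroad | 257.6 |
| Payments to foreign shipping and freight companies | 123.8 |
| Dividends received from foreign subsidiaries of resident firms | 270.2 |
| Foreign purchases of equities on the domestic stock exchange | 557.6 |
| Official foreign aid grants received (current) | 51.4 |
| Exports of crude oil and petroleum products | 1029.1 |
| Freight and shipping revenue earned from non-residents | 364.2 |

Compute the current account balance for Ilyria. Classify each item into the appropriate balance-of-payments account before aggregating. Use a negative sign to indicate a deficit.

Goods: 1029.1 - 1363.2 + 2757.9 - 619.6 = 1804.2
Services: 364.2 - 123.8 - 263.1 = -22.7
Primary income: -106.5 + 270.2 + 257.6 - 91.7 = 329.6
Secondary income: -117.3 + 51.4 = -65.9
Current account = 1804.2 + (-22.7) + 329.6 + (-65.9) = 2045.2
(Excluded from the current account — capital account: acquisition of foreign patents and trademarks (non-produced assets) 81.4; financial account: increase in resident deposits held at foreign banks 249.3, foreign purchases of equities on the domestic stock exchange 557.6.)

2045.2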